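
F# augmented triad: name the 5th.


Reasoning:
Augmented triad = root + major 3rd (4 semitones) + augmented 5th (8 semitones)
A triad on F# stacks thirds, so the chord tones use letter names F-A-C
Root: F#
Major 3rd above F#: A#
Augmented 5th above F#: C##
The 5th = C##


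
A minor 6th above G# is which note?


Reasoning:
A 6th spans 6 letter names, so from G we land on E
A minor 6th = 8 semitones above G#
Spell E at that pitch: E
= E


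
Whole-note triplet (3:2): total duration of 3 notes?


Reasoning:
Triplet: 3 notes occupy the space of 2 whole notes
Space = 2 × 4 = 8 beats
Each triplet note = 8 / 3 = 8/3 beats
3 notes = 3 × 8/3 = 8
= 8 beats


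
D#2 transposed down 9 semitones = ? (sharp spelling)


Step by step:
D#2: chromatic position 3 in octave 2 → absolute = 2×12 + 3 = 27
Transpose down 9: 27 - 9 = 18
18 = 1×12 + 6 → F# in octave 1
Result = F#1


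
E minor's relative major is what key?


Let's work it out.
The relative major shares the key signature and is a minor 3rd above the minor tonic
A minor 3rd above E is G
→ relative major of E minor is G major
= G major


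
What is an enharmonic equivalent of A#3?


Solution.
Enharmonic notes sound the same pitch but are spelled with different letter names
A# and Bb name the same pitch class
= Bb3


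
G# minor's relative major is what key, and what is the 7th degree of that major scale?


The relative major shares the key signature and is a minor 3rd above the minor tonic
A minor 3rd above G# is B
→ relative major of G# minor is B major
B major scale: B C# D# E F# G# A#
= B major; 7th degree = A#


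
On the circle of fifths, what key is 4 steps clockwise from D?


Reasoning:
Each clockwise step on the circle of fifths moves up a perfect 5th
From D: D → A → E → B → F#/Gb
= F#/Gb


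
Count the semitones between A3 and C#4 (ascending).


Absolute semitone position = octave×12 + chromatic position
A3: 3×12 + 9 = 45
C#4: 4×12 + 1 = 49
Difference = 49 - 45 = 4
= 4 semitones


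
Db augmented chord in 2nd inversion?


Step by step:
Root position: Db F A
2nd inversion: move root and 3rd up an octave
Bass note: A
Notes (bottom to top) = A Db F


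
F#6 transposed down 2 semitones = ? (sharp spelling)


Let's work it out.
F#6: chromatic position 6 in octave 6 → absolute = 6×12 + 6 = 78
Transpose down 2: 78 - 2 = 76
76 = 6×12 + 4 → E in octave 6
Result = E6


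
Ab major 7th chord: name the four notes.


Major 7th chord = root + major 3rd + perfect 5th + major 7th
Seventh chords stack in thirds, so the letter names are A-C-E-G
Root: Ab
Major 3rd above Ab: C
Perfect 5th above Ab: Eb
Major 7th above Ab: G
Chord = Ab C Eb G


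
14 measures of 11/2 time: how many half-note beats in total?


Solution.
Time signature 11/2: the bottom number 2 means the half note gets one count
The top number 11 means 11 half-note beats per measure
Total = 11 × 14 measures
= 154 half-note beats


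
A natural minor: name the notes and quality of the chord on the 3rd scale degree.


Step by step:
A natural minor scale: A B C D E F G
Diatonic triad on degree 3 stacks scale notes 3, 5, 7: C E G
C→E = 4 semitones; C→G = 7 semitones → major triad
= C E G (major)


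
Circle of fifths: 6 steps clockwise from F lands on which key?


Let's work it out.
Each clockwise step on the circle of fifths moves up a perfect 5th
From F: F → C → G → D → A → E → B
= B


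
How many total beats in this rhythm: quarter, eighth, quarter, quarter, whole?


Beat values:
  quarter = 1 beat
  eighth = 0.5 beats
  quarter = 1 beat
  quarter = 1 beat
  whole = 4 beats
Sum = 1 + 0.5 + 1 + 1 + 4
= 7.5 beats


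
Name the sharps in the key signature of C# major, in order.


Let's work it out.
Sharp major keys follow the circle of fifths: C(0), G(1), D(2), A(3), E(4), B(5), F#(6), C#(7)
C# major has 7 sharps
Order of sharps: F# C# G# D# A# E# B# → first 7: F#, C#, G#, D#, A#, E#, B#
= F#, C#, G#, D#, A#, E#, B#


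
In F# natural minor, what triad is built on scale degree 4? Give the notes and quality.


Working:
F# natural minor scale: F# G# A B C# D E
Diatonic triad on degree 4 stacks scale notes 4, 6, 1: B D F#
B→D = 3 semitones; B→F# = 7 semitones → minor triad
= B D F# (minor)


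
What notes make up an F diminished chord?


Working:
Diminished triad = root + minor 3rd (3 semitones) + diminished 5th (6 semitones)
A triad on F stacks thirds, so the chord tones use letter names F-A-C
Root: F
Minor 3rd above F: Ab
Diminished 5th above F: Cb
Chord = F Ab Cb


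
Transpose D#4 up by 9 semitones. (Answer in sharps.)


Step by step:
D#4: chromatic position 3 in octave 4 → absolute = 4×12 + 3 = 51
Transpose up 9: 51 + 9 = 60
60 = 5×12 + 0 → C in octave 5
Result = C5


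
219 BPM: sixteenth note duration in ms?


Let's work it out.
One quarter-note beat = 60000 / BPM = 60000 / 219 ms
Sixteenth note = 1/4 × quarter note
Duration = 1/4 × 60000 / 219 = 15000 / 219
= 68.5 ms


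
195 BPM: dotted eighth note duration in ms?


Solution.
One quarter-note beat = 60000 / BPM = 60000 / 195 ms
Dotted eighth note = 3/4 × quarter note
Duration = 3/4 × 60000 / 195 = 45000 / 195
= 230.8 ms


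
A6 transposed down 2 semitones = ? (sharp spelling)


Step by step:
A6: chromatic position 9 in octave 6 → absolute = 6×12 + 9 = 81
Transpose down 2: 81 - 2 = 79
79 = 6×12 + 7 → G in octave 6
Result = G6


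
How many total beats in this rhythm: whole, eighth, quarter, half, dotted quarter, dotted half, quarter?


Beat values:
  whole = 4 beats
  eighth = 0.5 beats
  quarter = 1 beat
  half = 2 beats
  dotted quarter = 1.5 beats
  dotted half = 3 beats
  quarter = 1 beat
Sum = 4 + 0.5 + 1 + 2 + 1.5 + 3 + 1
= 13 beats


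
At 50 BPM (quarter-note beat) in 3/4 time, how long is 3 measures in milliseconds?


Reasoning:
Quarter-note beat duration = 60000 / 50 ms
Beats per measure (3/4) = 3
One measure = 3 × 60000 / 50 = 180000 / 50 ms
3 measures = 3 × 180000 / 50 = 540000 / 50
= 10800.0 ms


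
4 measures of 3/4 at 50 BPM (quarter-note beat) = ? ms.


Working:
Quarter-note beat duration = 60000 / 50 ms
Beats per measure (3/4) = 3
One measure = 3 × 60000 / 50 = 180000 / 50 ms
4 measures = 4 × 180000 / 50 = 720000 / 50
= 14400.0 ms


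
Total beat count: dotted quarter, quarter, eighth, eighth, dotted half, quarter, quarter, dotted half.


Beat values:
  dotted quarter = 1.5 beats
  quarter = 1 beat
  eighth = 0.5 beats
  eighth = 0.5 beats
  dotted half = 3 beats
  quarter = 1 beat
  quarter = 1 beat
  dotted half = 3 beats
Sum = 1.5 + 1 + 0.5 + 0.5 + 3 + 1 + 1 + 3
= 11.5 beats


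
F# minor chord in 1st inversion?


Solution.
Root position: F# A C#
1st inversion: move root up an octave
Bass note: A
Notes (bottom to top) = A C# F#


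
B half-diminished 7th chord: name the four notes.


Working:
Half-diminished 7th chord = root + minor 3rd + diminished 5th + minor 7th
Seventh chords stack in thirds, so the letter names are B-D-F-A
Root: B
Minor 3rd above B: D
Diminished 5th above B: F
Minor 7th above B: A
Chord = B D F A


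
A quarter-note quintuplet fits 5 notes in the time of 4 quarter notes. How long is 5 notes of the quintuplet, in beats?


Solution.
Quintuplet: 5 notes occupy the space of 4 quarter notes
Space = 4 × 1 = 4 beats
Each quintuplet note = 4 / 5 = 4/5 beats
5 notes = 5 × 4/5 = 4
= 4 beats


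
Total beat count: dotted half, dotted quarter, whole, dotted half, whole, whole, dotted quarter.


Solution.
Beat values:
  dotted half = 3 beats
  dotted quarter = 1.5 beats
  whole = 4 beats
  dotted half = 3 beats
  whole = 4 beats
  whole = 4 beats
  dotted quarter = 1.5 beats
Sum = 3 + 1.5 + 4 + 3 + 4 + 4 + 1.5
= 21 beats


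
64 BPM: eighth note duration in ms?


Reasoning:
One quarter-note beat = 60000 / BPM = 60000 / 64 ms
Eighth note = 1/2 × quarter note
Duration = 1/2 × 60000 / 64 = 30000 / 64
= 468.8 ms


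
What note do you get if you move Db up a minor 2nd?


Let's work it out.
minor 2nd: 2 letter names, 1 semitones
Letter: D + 1 → E
Pitch: Db + 1 semitones, spelled as an E → Ebb
= Ebb


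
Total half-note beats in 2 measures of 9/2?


Reasoning:
Time signature 9/2: the bottom number 2 means the half note gets one count
The top number 9 means 9 half-note beats per measure
Total = 9 × 2 measures
= 18 half-note beats


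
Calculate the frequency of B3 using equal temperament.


Step by step:
f = 440 × 2^(n/12) where n = semitones from A4
B3: -10 semitones from A4
f = 440 × 2^(-10/12)
f = 246.94 Hz


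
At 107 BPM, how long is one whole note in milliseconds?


One quarter-note beat = 60000 / BPM = 60000 / 107 ms
Whole note = 4 × quarter note
Duration = 4 × 60000 / 107 = 240000 / 107
= 2243.0 ms


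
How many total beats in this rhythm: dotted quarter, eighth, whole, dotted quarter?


Let's work it out.
Beat values:
  dotted quarter = 1.5 beats
  eighth = 0.5 beats
  whole = 4 beats
  dotted quarter = 1.5 beats
Sum = 1.5 + 0.5 + 4 + 1.5
= 7.5 beats


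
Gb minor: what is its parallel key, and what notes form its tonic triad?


Reasoning:
Parallel keys share the same tonic but differ in mode
Gb minor → parallel is Gb major
Tonic triad of Gb major = Gb Bb Db
= Gb major; triad = Gb Bb Db


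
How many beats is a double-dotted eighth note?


Base eighth note = 1/2 beats
Dot 1 adds half the previous value: +1/4
Dot 2 adds half the previous value: +1/8
One double-dotted eighth = 1/2 + 1/4 + 1/8 = 7/8
= 7/8 beats


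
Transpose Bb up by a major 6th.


Solution.
major 6th: 6 letter names, 9 semitones
Letter: B + 5 → G
Pitch: Bb + 9 semitones, spelled as a G → G
= G


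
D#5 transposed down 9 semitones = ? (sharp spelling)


Step by step:
D#5: chromatic position 3 in octave 5 → absolute = 5×12 + 3 = 63
Transpose down 9: 63 - 9 = 54
54 = 4×12 + 6 → F# in octave 4
Result = F#4


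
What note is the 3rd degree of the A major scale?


Solution.
Major scale pattern: W-W-H-W-W-W-H (2-2-1-2-2-2-1 semitones)
Starting from A:
  A + 2 semitones → B
  B + 2 semitones → C#
  C# + 1 semitone → D
  D + 2 semitones → E
  E + 2 semitones → F#
  F# + 2 semitones → G#
  G# + 1 semitone → A
Scale: A B C# D E F# G#
Degree 3 = C#


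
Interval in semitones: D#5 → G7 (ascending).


Working:
Absolute semitone position = octave×12 + chromatic position
D#5: 5×12 + 3 = 63
G7: 7×12 + 7 = 91
Difference = 91 - 63 = 28
= 28 semitones


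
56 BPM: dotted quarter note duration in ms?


Let's work it out.
One quarter-note beat = 60000 / BPM = 60000 / 56 ms
Dotted quarter note = 3/2 × quarter note
Duration = 3/2 × 60000 / 56 = 90000 / 56
= 1607.1 ms


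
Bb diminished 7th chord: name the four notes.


Solution.
Diminished 7th chord = root + minor 3rd + diminished 5th + diminished 7th
Seventh chords stack in thirds, so the letter names are B-D-F-A
Root: Bb
Minor 3rd above Bb: Db
Diminished 5th above Bb: Fb
Diminished 7th above Bb: Abb
Chord = Bb Db Fb Abb


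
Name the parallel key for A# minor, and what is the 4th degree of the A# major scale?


Working:
Parallel keys share the same tonic but differ in mode
A# minor → parallel is A# major
A# major scale: A# B# C## D# E# F## G##
= A# major; 4th degree = D#


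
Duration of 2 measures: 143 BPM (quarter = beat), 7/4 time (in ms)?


Quarter-note beat duration = 60000 / 143 ms
Beats per measure (7/4) = 7
One measure = 7 × 60000 / 143 = 420000 / 143 ms
2 measures = 2 × 420000 / 143 = 840000 / 143
= 5874.1 ms


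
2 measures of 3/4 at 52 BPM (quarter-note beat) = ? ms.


Quarter-note beat duration = 60000 / 52 ms
Beats per measure (3/4) = 3
One measure = 3 × 60000 / 52 = 180000 / 52 ms
2 measures = 2 × 180000 / 52 = 360000 / 52
= 6923.1 ms


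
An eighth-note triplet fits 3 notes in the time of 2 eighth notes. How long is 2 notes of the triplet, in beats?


Triplet: 3 notes occupy the space of 2 eighth notes
Space = 2 × 1/2 = 1 beat
Each triplet note = 1 / 3 = 1/3 beats
2 notes = 2 × 1/3 = 2/3
= 2/3 beats


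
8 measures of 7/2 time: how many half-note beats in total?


Let's work it out.
Time signature 7/2: the bottom number 2 means the half note gets one count
The top number 7 means 7 half-note beats per measure
Total = 7 × 8 measures
= 56 half-note beats


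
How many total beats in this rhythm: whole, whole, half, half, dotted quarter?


Solution.
Beat values:
  whole = 4 beats
  whole = 4 beats
  half = 2 beats
  half = 2 beats
  dotted quarter = 1.5 beats
Sum = 4 + 4 + 2 + 2 + 1.5
= 13.5 beats


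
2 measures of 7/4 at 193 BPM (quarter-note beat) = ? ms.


Working:
Quarter-note beat duration = 60000 / 193 ms
Beats per measure (7/4) = 7
One measure = 7 × 60000 / 193 = 420000 / 193 ms
2 measures = 2 × 420000 / 193 = 840000 / 193
= 4352.3 ms


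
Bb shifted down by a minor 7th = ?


Solution.
minor 7th: 7 letter names, 10 semitones
Letter: B - 6 → C
Pitch: Bb - 10 semitones, spelled as a C → C
= C


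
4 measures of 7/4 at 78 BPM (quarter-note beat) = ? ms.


Working:
Quarter-note beat duration = 60000 / 78 ms
Beats per measure (7/4) = 7
One measure = 7 × 60000 / 78 = 420000 / 78 ms
4 measures = 4 × 420000 / 78 = 1680000 / 78
= 21538.5 ms


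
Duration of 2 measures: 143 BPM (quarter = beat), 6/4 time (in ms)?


Reasoning:
Quarter-note beat duration = 60000 / 143 ms
Beats per measure (6/4) = 6
One measure = 6 × 60000 / 143 = 360000 / 143 ms
2 measures = 2 × 360000 / 143 = 720000 / 143
= 5035.0 ms


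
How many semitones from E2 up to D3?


Step by step:
Absolute semitone position = octave×12 + chromatic position
E2: 2×12 + 4 = 28
D3: 3×12 + 2 = 38
Difference = 38 - 28 = 10
= 10 semitones


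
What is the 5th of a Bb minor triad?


Minor triad = root + minor 3rd (3 semitones) + perfect 5th (7 semitones)
A triad on Bb stacks thirds, so the chord tones use letter names B-D-F
Root: Bb
Minor 3rd above Bb: Db
Perfect 5th above Bb: F
The 5th = F


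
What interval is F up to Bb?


Letter names: F → B spans 4 letter names → a 4th
Semitones: F → Bb = 5 half-steps
A 4th of 5 semitones is a perfect 4th
= perfect 4th


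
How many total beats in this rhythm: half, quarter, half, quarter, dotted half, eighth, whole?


Step by step:
Beat values:
  half = 2 beats
  quarter = 1 beat
  half = 2 beats
  quarter = 1 beat
  dotted half = 3 beats
  eighth = 0.5 beats
  whole = 4 beats
Sum = 2 + 1 + 2 + 1 + 3 + 0.5 + 4
= 13.5 beats


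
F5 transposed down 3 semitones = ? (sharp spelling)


Reasoning:
F5: chromatic position 5 in octave 5 → absolute = 5×12 + 5 = 65
Transpose down 3: 65 - 3 = 62
62 = 5×12 + 2 → D in octave 5
Result = D5


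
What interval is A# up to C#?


Letter names: A → C spans 3 letter names → a 3rd
Semitones: A# → C# = 3 half-steps
A 3rd of 3 semitones is a minor 3rd
= minor 3rd


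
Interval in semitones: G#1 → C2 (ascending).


Solution.
Absolute semitone position = octave×12 + chromatic position
G#1: 1×12 + 8 = 20
C2: 2×12 + 0 = 24
Difference = 24 - 20 = 4
= 4 semitones


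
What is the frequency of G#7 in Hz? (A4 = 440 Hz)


Solution.
f = 440 × 2^(n/12) where n = semitones from A4
G#7: 35 semitones from A4
f = 440 × 2^(35/12)
f = 3322.44 Hz


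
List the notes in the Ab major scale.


Let's work it out.
Major scale pattern: W-W-H-W-W-W-H (2-2-1-2-2-2-1 semitones)
Starting from Ab:
  Ab + 2 semitones → Bb
  Bb + 2 semitones → C
  C + 1 semitone → Db
  Db + 2 semitones → Eb
  Eb + 2 semitones → F
  F + 2 semitones → G
  G + 1 semitone → Ab
Scale = Ab Bb C Db Eb F G


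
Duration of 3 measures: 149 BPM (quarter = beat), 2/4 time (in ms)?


Let's work it out.
Quarter-note beat duration = 60000 / 149 ms
Beats per measure (2/4) = 2
One measure = 2 × 60000 / 149 = 120000 / 149 ms
3 measures = 3 × 120000 / 149 = 360000 / 149
= 2416.1 ms


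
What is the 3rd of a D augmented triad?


Augmented triad = root + major 3rd (4 semitones) + augmented 5th (8 semitones)
A triad on D stacks thirds, so the chord tones use letter names D-F-A
Root: D
Major 3rd above D: F#
Augmented 5th above D: A#
The 3rd = F#


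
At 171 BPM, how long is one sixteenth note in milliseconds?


Step by step:
One quarter-note beat = 60000 / BPM = 60000 / 171 ms
Sixteenth note = 1/4 × quarter note
Duration = 1/4 × 60000 / 171 = 15000 / 171
= 87.7 ms


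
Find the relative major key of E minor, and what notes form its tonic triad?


Solution.
The relative major shares the key signature and is a minor 3rd above the minor tonic
A minor 3rd above E is G
→ relative major of E minor is G major
Tonic triad of G major = root + major 3rd + perfect 5th = G B D
= G major; triad = G B D


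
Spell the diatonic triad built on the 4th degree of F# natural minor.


Working:
F# natural minor scale: F# G# A B C# D E
Diatonic triad on degree 4 stacks scale notes 4, 6, 1: B D F#
B→D = 3 semitones; B→F# = 7 semitones → minor triad
= B D F# (minor)


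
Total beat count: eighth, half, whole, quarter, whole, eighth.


Step by step:
Beat values:
  eighth = 0.5 beats
  half = 2 beats
  whole = 4 beats
  quarter = 1 beat
  whole = 4 beats
  eighth = 0.5 beats
Sum = 0.5 + 2 + 4 + 1 + 4 + 0.5
= 12 beats


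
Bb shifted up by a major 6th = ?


Let's work it out.
major 6th: 6 letter names, 9 semitones
Letter: B + 5 → G
Pitch: Bb + 9 semitones, spelled as a G → G
= G


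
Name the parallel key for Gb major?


Parallel keys share the same tonic but differ in mode
Gb major → parallel is Gb minor
= Gb minor


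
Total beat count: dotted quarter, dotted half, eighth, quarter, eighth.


Beat values:
  dotted quarter = 1.5 beats
  dotted half = 3 beats
  eighth = 0.5 beats
  quarter = 1 beat
  eighth = 0.5 beats
Sum = 1.5 + 3 + 0.5 + 1 + 0.5
= 6.5 beats


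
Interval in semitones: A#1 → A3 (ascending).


Let's work it out.
Absolute semitone position = octave×12 + chromatic position
A#1: 1×12 + 10 = 22
A3: 3×12 + 9 = 45
Difference = 45 - 22 = 23
= 23 semitones


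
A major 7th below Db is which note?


Reasoning:
A 7th spans 7 letter names, so from D we land on E
A major 7th = 11 semitones below Db
Spell E at that pitch: Ebb
= Ebb


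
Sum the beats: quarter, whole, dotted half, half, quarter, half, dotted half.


Let's work it out.
Beat values:
  quarter = 1 beat
  whole = 4 beats
  dotted half = 3 beats
  half = 2 beats
  quarter = 1 beat
  half = 2 beats
  dotted half = 3 beats
Sum = 1 + 4 + 3 + 2 + 1 + 2 + 3
= 16 beats


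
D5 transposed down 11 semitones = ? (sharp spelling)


Solution.
D5: chromatic position 2 in octave 5 → absolute = 5×12 + 2 = 62
Transpose down 11: 62 - 11 = 51
51 = 4×12 + 3 → D# in octave 4
Result = D#4


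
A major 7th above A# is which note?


Let's work it out.
A 7th spans 7 letter names, so from A we land on G
A major 7th = 11 semitones above A#
Spell G at that pitch: G##
= G##


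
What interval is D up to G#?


Working:
Letter names: D → G spans 4 letter names → a 4th
Semitones: D → G# = 6 half-steps
A 4th of 6 semitones is an augmented 4th
= augmented 4th


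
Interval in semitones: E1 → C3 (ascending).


Let's work it out.
Absolute semitone position = octave×12 + chromatic position
E1: 1×12 + 4 = 16
C3: 3×12 + 0 = 36
Difference = 36 - 16 = 20
= 20 semitones


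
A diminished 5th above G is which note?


A 5th spans 5 letter names, so from G we land on D
A diminished 5th = 6 semitones above G
Spell D at that pitch: Db
= Db


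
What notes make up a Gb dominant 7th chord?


Working:
Dominant 7th chord = root + major 3rd + perfect 5th + minor 7th
Seventh chords stack in thirds, so the letter names are G-B-D-F
Root: Gb
Major 3rd above Gb: Bb
Perfect 5th above Gb: Db
Minor 7th above Gb: Fb
Chord = Gb Bb Db Fb


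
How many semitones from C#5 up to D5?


Reasoning:
Absolute semitone position = octave×12 + chromatic position
C#5: 5×12 + 1 = 61
D5: 5×12 + 2 = 62
Difference = 62 - 61 = 1
= 1 semitone


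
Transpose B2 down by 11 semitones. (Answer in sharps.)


Solution.
B2: chromatic position 11 in octave 2 → absolute = 2×12 + 11 = 35
Transpose down 11: 35 - 11 = 24
24 = 2×12 + 0 → C in octave 2
Result = C2


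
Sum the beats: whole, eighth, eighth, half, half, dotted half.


Solution.
Beat values:
  whole = 4 beats
  eighth = 0.5 beats
  eighth = 0.5 beats
  half = 2 beats
  half = 2 beats
  dotted half = 3 beats
Sum = 4 + 0.5 + 0.5 + 2 + 2 + 3
= 12 beats


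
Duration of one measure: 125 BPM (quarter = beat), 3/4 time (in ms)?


Reasoning:
Quarter-note beat duration = 60000 / 125 ms
Beats per measure (3/4) = 3
One measure = 3 × 60000 / 125 = 180000 / 125 ms
= 1440.0 ms


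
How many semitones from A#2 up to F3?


Let's work it out.
Absolute semitone position = octave×12 + chromatic position
A#2: 2×12 + 10 = 34
F3: 3×12 + 5 = 41
Difference = 41 - 34 = 7
= 7 semitones


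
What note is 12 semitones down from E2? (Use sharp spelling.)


Let's work it out.
E2: chromatic position 4 in octave 2 → absolute = 2×12 + 4 = 28
Transpose down 12: 28 - 12 = 16
16 = 1×12 + 4 → E in octave 1
Result = E1


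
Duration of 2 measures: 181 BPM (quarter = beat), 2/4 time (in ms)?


Working:
Quarter-note beat duration = 60000 / 181 ms
Beats per measure (2/4) = 2
One measure = 2 × 60000 / 181 = 120000 / 181 ms
2 measures = 2 × 120000 / 181 = 240000 / 181
= 1326.0 ms


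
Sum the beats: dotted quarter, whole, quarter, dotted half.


Beat values:
  dotted quarter = 1.5 beats
  whole = 4 beats
  quarter = 1 beat
  dotted half = 3 beats
Sum = 1.5 + 4 + 1 + 3
= 9.5 beats


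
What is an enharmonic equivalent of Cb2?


Let's work it out.
Enharmonic notes sound the same pitch but are spelled with different letter names
Cb and B name the same pitch class
Octave numbers change at C, so Cb2 = B1
= B1


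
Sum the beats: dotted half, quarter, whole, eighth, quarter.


Beat values:
  dotted half = 3 beats
  quarter = 1 beat
  whole = 4 beats
  eighth = 0.5 beats
  quarter = 1 beat
Sum = 3 + 1 + 4 + 0.5 + 1
= 9.5 beats


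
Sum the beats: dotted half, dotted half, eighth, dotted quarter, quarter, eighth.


Beat values:
  dotted half = 3 beats
  dotted half = 3 beats
  eighth = 0.5 beats
  dotted quarter = 1.5 beats
  quarter = 1 beat
  eighth = 0.5 beats
Sum = 3 + 3 + 0.5 + 1.5 + 1 + 0.5
= 9.5 beats


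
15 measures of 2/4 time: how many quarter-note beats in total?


Step by step:
Time signature 2/4: the bottom number 4 means the quarter note gets one count
The top number 2 means 2 quarter-note beats per measure
Total = 2 × 15 measures
= 30 quarter-note beats


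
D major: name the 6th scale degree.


Let's work it out.
Major scale pattern: W-W-H-W-W-W-H (2-2-1-2-2-2-1 semitones)
Starting from D:
  D + 2 semitones → E
  E + 2 semitones → F#
  F# + 1 semitone → G
  G + 2 semitones → A
  A + 2 semitones → B
  B + 2 semitones → C#
  C# + 1 semitone → D
Scale: D E F# G A B C#
Degree 6 = B


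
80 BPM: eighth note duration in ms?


Working:
One quarter-note beat = 60000 / BPM = 60000 / 80 ms
Eighth note = 1/2 × quarter note
Duration = 1/2 × 60000 / 80 = 30000 / 80
= 375.0 ms


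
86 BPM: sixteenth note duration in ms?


Reasoning:
One quarter-note beat = 60000 / BPM = 60000 / 86 ms
Sixteenth note = 1/4 × quarter note
Duration = 1/4 × 60000 / 86 = 15000 / 86
= 174.4 ms


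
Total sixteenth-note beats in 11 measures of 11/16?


Time signature 11/16: the bottom number 16 means the sixteenth note gets one count
The top number 11 means 11 sixteenth-note beats per measure
Total = 11 × 11 measures
= 121 sixteenth-note beats


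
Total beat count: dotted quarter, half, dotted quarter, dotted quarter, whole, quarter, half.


Working:
Beat values:
  dotted quarter = 1.5 beats
  half = 2 beats
  dotted quarter = 1.5 beats
  dotted quarter = 1.5 beats
  whole = 4 beats
  quarter = 1 beat
  half = 2 beats
Sum = 1.5 + 2 + 1.5 + 1.5 + 4 + 1 + 2
= 13.5 beats


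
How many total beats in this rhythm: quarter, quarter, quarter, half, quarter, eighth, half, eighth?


Step by step:
Beat values:
  quarter = 1 beat
  quarter = 1 beat
  quarter = 1 beat
  half = 2 beats
  quarter = 1 beat
  eighth = 0.5 beats
  half = 2 beats
  eighth = 0.5 beats
Sum = 1 + 1 + 1 + 2 + 1 + 0.5 + 2 + 0.5
= 9 beats


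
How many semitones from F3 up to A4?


Working:
Absolute semitone position = octave×12 + chromatic position
F3: 3×12 + 5 = 41
A4: 4×12 + 9 = 57
Difference = 57 - 41 = 16
= 16 semitones


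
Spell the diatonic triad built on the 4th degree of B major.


Reasoning:
B major scale: B C# D# E F# G# A#
Diatonic triad on degree 4 stacks scale notes 4, 6, 1: E G# B
E→G# = 4 semitones; E→B = 7 semitones → major triad
= E G# B (major)


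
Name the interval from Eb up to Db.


Reasoning:
Letter names: E → D spans 7 letter names → a 7th
Semitones: Eb → Db = 10 half-steps
A 7th of 10 semitones is a minor 7th
= minor 7th


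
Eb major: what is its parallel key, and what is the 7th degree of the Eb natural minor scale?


Parallel keys share the same tonic but differ in mode
Eb major → parallel is Eb minor
Eb natural minor scale: Eb F Gb Ab Bb Cb Db
= Eb minor; 7th degree = Db


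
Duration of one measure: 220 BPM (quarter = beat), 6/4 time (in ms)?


Quarter-note beat duration = 60000 / 220 ms
Beats per measure (6/4) = 6
One measure = 6 × 60000 / 220 = 360000 / 220 ms
= 1636.4 ms


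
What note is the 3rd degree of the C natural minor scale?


Natural minor scale pattern: W-H-W-W-H-W-W (2-1-2-2-1-2-2 semitones)
Starting from C:
  C + 2 semitones → D
  D + 1 semitone → Eb
  Eb + 2 semitones → F
  F + 2 semitones → G
  G + 1 semitone → Ab
  Ab + 2 semitones → Bb
  Bb + 2 semitones → C
Scale: C D Eb F G Ab Bb
Degree 3 = Eb


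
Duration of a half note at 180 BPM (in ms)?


Working:
One quarter-note beat = 60000 / BPM = 60000 / 180 ms
Half note = 2 × quarter note
Duration = 2 × 60000 / 180 = 120000 / 180
= 666.7 ms


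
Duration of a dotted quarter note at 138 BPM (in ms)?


Step by step:
One quarter-note beat = 60000 / BPM = 60000 / 138 ms
Dotted quarter note = 3/2 × quarter note
Duration = 3/2 × 60000 / 138 = 90000 / 138
= 652.2 ms


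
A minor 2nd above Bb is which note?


Let's work it out.
A 2nd spans 2 letter names, so from B we land on C
A minor 2nd = 1 semitone above Bb
Spell C at that pitch: Cb
= Cb


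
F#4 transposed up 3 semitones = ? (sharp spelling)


Solution.
F#4: chromatic position 6 in octave 4 → absolute = 4×12 + 6 = 54
Transpose up 3: 54 + 3 = 57
57 = 4×12 + 9 → A in octave 4
Result = A4


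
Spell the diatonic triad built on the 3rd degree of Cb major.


Solution.
Cb major scale: Cb Db Eb Fb Gb Ab Bb
Diatonic triad on degree 3 stacks scale notes 3, 5, 7: Eb Gb Bb
Eb→Gb = 3 semitones; Eb→Bb = 7 semitones → minor triad
= Eb Gb Bb (minor)


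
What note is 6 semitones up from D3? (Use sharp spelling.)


Let's work it out.
D3: chromatic position 2 in octave 3 → absolute = 3×12 + 2 = 38
Transpose up 6: 38 + 6 = 44
44 = 3×12 + 8 → G# in octave 3
Result = G#3


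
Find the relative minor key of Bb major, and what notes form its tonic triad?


The relative minor shares the major's key signature and starts on its 6th degree
6th degree = a major 6th above the tonic; a major 6th above Bb is G
→ relative minor of Bb major is G minor
Tonic triad of G minor = root + minor 3rd + perfect 5th = G Bb D
= G minor; triad = G Bb D


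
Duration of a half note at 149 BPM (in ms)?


Reasoning:
One quarter-note beat = 60000 / BPM = 60000 / 149 ms
Half note = 2 × quarter note
Duration = 2 × 60000 / 149 = 120000 / 149
= 805.4 ms


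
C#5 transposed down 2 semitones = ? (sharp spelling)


Let's work it out.
C#5: chromatic position 1 in octave 5 → absolute = 5×12 + 1 = 61
Transpose down 2: 61 - 2 = 59
59 = 4×12 + 11 → B in octave 4
Result = B4


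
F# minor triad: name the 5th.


Solution.
Minor triad = root + minor 3rd (3 semitones) + perfect 5th (7 semitones)
A triad on F# stacks thirds, so the chord tones use letter names F-A-C
Root: F#
Minor 3rd above F#: A
Perfect 5th above F#: C#
The 5th = C#


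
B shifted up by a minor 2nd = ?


minor 2nd: 2 letter names, 1 semitones
Letter: B + 1 → C
Pitch: B + 1 semitones, spelled as a C → C
= C


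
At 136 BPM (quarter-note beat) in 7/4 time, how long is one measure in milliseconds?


Quarter-note beat duration = 60000 / 136 ms
Beats per measure (7/4) = 7
One measure = 7 × 60000 / 136 = 420000 / 136 ms
= 3088.2 ms


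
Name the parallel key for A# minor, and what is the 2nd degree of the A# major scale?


Working:
Parallel keys share the same tonic but differ in mode
A# minor → parallel is A# major
A# major scale: A# B# C## D# E# F## G##
= A# major; 2nd degree = B#


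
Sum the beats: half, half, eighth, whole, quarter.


Beat values:
  half = 2 beats
  half = 2 beats
  eighth = 0.5 beats
  whole = 4 beats
  quarter = 1 beat
Sum = 2 + 2 + 0.5 + 4 + 1
= 9.5 beats


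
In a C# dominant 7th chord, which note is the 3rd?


Dominant 7th chord = root + major 3rd + perfect 5th + minor 7th
Seventh chords stack in thirds, so the letter names are C-E-G-B
Root: C#
Major 3rd above C#: E#
Perfect 5th above C#: G#
Minor 7th above C#: B
The 3rd = E#


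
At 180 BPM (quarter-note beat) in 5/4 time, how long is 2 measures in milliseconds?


Let's work it out.
Quarter-note beat duration = 60000 / 180 ms
Beats per measure (5/4) = 5
One measure = 5 × 60000 / 180 = 300000 / 180 ms
2 measures = 2 × 300000 / 180 = 600000 / 180
= 3333.3 ms


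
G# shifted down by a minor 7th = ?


Solution.
minor 7th: 7 letter names, 10 semitones
Letter: G - 6 → A
Pitch: G# - 10 semitones, spelled as an A → A#
= A#


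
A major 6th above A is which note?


A 6th spans 6 letter names, so from A we land on F
A major 6th = 9 semitones above A
Spell F at that pitch: F#
= F#


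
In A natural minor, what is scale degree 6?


Let's work it out.
Natural minor scale pattern: W-H-W-W-H-W-W (2-1-2-2-1-2-2 semitones)
Starting from A:
  A + 2 semitones → B
  B + 1 semitone → C
  C + 2 semitones → D
  D + 2 semitones → E
  E + 1 semitone → F
  F + 2 semitones → G
  G + 2 semitones → A
Scale: A B C D E F G
Degree 6 = F


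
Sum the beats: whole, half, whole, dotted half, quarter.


Reasoning:
Beat values:
  whole = 4 beats
  half = 2 beats
  whole = 4 beats
  dotted half = 3 beats
  quarter = 1 beat
Sum = 4 + 2 + 4 + 3 + 1
= 14 beats


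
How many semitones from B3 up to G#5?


Solution.
Absolute semitone position = octave×12 + chromatic position
B3: 3×12 + 11 = 47
G#5: 5×12 + 8 = 68
Difference = 68 - 47 = 21
= 21 semitones


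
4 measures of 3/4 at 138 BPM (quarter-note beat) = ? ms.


Quarter-note beat duration = 60000 / 138 ms
Beats per measure (3/4) = 3
One measure = 3 × 60000 / 138 = 180000 / 138 ms
4 measures = 4 × 180000 / 138 = 720000 / 138
= 5217.4 ms


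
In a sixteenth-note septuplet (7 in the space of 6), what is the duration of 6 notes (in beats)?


Reasoning:
Septuplet: 7 notes occupy the space of 6 sixteenth notes
Space = 6 × 1/4 = 3/2 beats
Each septuplet note = 3/2 / 7 = 3/14 beats
6 notes = 6 × 3/14 = 9/7
= 9/7 beats


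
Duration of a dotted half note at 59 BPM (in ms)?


One quarter-note beat = 60000 / BPM = 60000 / 59 ms
Dotted half note = 3 × quarter note
Duration = 3 × 60000 / 59 = 180000 / 59
= 3050.8 ms


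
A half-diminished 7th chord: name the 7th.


Half-diminished 7th chord = root + minor 3rd + diminished 5th + minor 7th
Seventh chords stack in thirds, so the letter names are A-C-E-G
Root: A
Minor 3rd above A: C
Diminished 5th above A: Eb
Minor 7th above A: G
The 7th = G


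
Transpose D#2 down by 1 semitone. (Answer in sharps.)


Let's work it out.
D#2: chromatic position 3 in octave 2 → absolute = 2×12 + 3 = 27
Transpose down 1: 27 - 1 = 26
26 = 2×12 + 2 → D in octave 2
Result = D2


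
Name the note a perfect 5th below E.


Step by step:
A 5th spans 5 letter names, so from E we land on A
A perfect 5th = 7 semitones below E
Spell A at that pitch: A
= A


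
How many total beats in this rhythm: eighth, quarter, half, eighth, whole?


Beat values:
  eighth = 0.5 beats
  quarter = 1 beat
  half = 2 beats
  eighth = 0.5 beats
  whole = 4 beats
Sum = 0.5 + 1 + 2 + 0.5 + 4
= 8 beats


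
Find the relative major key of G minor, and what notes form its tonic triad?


Step by step:
The relative major shares the key signature and is a minor 3rd above the minor tonic
A minor 3rd above G is Bb
→ relative major of G minor is Bb major
Tonic triad of Bb major = root + major 3rd + perfect 5th = Bb D F
= Bb major; triad = Bb D F


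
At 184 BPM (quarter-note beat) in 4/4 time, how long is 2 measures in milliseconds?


Step by step:
Quarter-note beat duration = 60000 / 184 ms
Beats per measure (4/4) = 4
One measure = 4 × 60000 / 184 = 240000 / 184 ms
2 measures = 2 × 240000 / 184 = 480000 / 184
= 2608.7 ms


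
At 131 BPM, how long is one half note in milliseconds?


One quarter-note beat = 60000 / BPM = 60000 / 131 ms
Half note = 2 × quarter note
Duration = 2 × 60000 / 131 = 120000 / 131
= 916.0 ms


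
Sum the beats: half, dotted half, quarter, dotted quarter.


Step by step:
Beat values:
  half = 2 beats
  dotted half = 3 beats
  quarter = 1 beat
  dotted quarter = 1.5 beats
Sum = 2 + 3 + 1 + 1.5
= 7.5 beats


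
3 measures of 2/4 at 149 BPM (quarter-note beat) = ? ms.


Reasoning:
Quarter-note beat duration = 60000 / 149 ms
Beats per measure (2/4) = 2
One measure = 2 × 60000 / 149 = 120000 / 149 ms
3 measures = 3 × 120000 / 149 = 360000 / 149
= 2416.1 ms


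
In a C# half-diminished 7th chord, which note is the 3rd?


Reasoning:
Half-diminished 7th chord = root + minor 3rd + diminished 5th + minor 7th
Seventh chords stack in thirds, so the letter names are C-E-G-B
Root: C#
Minor 3rd above C#: E
Diminished 5th above C#: G
Minor 7th above C#: B
The 3rd = E


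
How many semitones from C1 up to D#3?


Step by step:
Absolute semitone position = octave×12 + chromatic position
C1: 1×12 + 0 = 12
D#3: 3×12 + 3 = 39
Difference = 39 - 12 = 27
= 27 semitones


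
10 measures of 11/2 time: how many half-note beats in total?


Time signature 11/2: the bottom number 2 means the half note gets one count
The top number 11 means 11 half-note beats per measure
Total = 11 × 10 measures
= 110 half-note beats


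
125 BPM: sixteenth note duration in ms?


One quarter-note beat = 60000 / BPM = 60000 / 125 ms
Sixteenth note = 1/4 × quarter note
Duration = 1/4 × 60000 / 125 = 15000 / 125
= 120.0 ms


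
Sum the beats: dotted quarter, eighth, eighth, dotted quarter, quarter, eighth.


Beat values:
  dotted quarter = 1.5 beats
  eighth = 0.5 beats
  eighth = 0.5 beats
  dotted quarter = 1.5 beats
  quarter = 1 beat
  eighth = 0.5 beats
Sum = 1.5 + 0.5 + 0.5 + 1.5 + 1 + 0.5
= 5.5 beats


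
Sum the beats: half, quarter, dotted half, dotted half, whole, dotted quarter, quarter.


Step by step:
Beat values:
  half = 2 beats
  quarter = 1 beat
  dotted half = 3 beats
  dotted half = 3 beats
  whole = 4 beats
  dotted quarter = 1.5 beats
  quarter = 1 beat
Sum = 2 + 1 + 3 + 3 + 4 + 1.5 + 1
= 15.5 beats


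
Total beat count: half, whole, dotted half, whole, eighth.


Reasoning:
Beat values:
  half = 2 beats
  whole = 4 beats
  dotted half = 3 beats
  whole = 4 beats
  eighth = 0.5 beats
Sum = 2 + 4 + 3 + 4 + 0.5
= 13.5 beats


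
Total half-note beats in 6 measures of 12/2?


Let's work it out.
Time signature 12/2: the bottom number 2 means the half note gets one count
The top number 12 means 12 half-note beats per measure
Total = 12 × 6 measures
= 72 half-note beats


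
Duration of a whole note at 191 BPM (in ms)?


Step by step:
One quarter-note beat = 60000 / BPM = 60000 / 191 ms
Whole note = 4 × quarter note
Duration = 4 × 60000 / 191 = 240000 / 191
= 1256.5 ms


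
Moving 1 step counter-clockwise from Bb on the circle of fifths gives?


Let's work it out.
Each counter-clockwise step moves down a perfect 5th (= up a perfect 4th)
From Bb: Bb → Eb
= Eb


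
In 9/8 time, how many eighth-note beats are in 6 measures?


Time signature 9/8: the bottom number 8 means the eighth note gets one count
The top number 9 means 9 eighth-note beats per measure
Total = 9 × 6 measures
= 54 eighth-note beats


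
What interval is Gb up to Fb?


Let's work it out.
Letter names: G → F spans 7 letter names → a 7th
Semitones: Gb → Fb = 10 half-steps
A 7th of 10 semitones is a minor 7th
= minor 7th


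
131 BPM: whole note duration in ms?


One quarter-note beat = 60000 / BPM = 60000 / 131 ms
Whole note = 4 × quarter note
Duration = 4 × 60000 / 131 = 240000 / 131
= 1832.1 ms


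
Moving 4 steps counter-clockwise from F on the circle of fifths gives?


Step by step:
Each counter-clockwise step moves down a perfect 5th (= up a perfect 4th)
From F: F → Bb → Eb → Ab → Db
= Db


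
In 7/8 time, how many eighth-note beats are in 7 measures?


Time signature 7/8: the bottom number 8 means the eighth note gets one count
The top number 7 means 7 eighth-note beats per measure
Total = 7 × 7 measures
= 49 eighth-note beats


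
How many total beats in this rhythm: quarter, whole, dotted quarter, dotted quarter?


Step by step:
Beat values:
  quarter = 1 beat
  whole = 4 beats
  dotted quarter = 1.5 beats
  dotted quarter = 1.5 beats
Sum = 1 + 4 + 1.5 + 1.5
= 8 beats


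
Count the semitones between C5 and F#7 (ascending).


Absolute semitone position = octave×12 + chromatic position
C5: 5×12 + 0 = 60
F#7: 7×12 + 6 = 90
Difference = 90 - 60 = 30
= 30 semitones


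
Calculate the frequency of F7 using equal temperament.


f = 440 × 2^(n/12) where n = semitones from A4
F7: 32 semitones from A4
f = 440 × 2^(32/12)
f = 2793.83 Hz


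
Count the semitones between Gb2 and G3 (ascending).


Step by step:
Absolute semitone position = octave×12 + chromatic position
Gb2: 2×12 + 6 = 30
G3: 3×12 + 7 = 43
Difference = 43 - 30 = 13
= 13 semitones


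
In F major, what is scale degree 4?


Working:
Major scale pattern: W-W-H-W-W-W-H (2-2-1-2-2-2-1 semitones)
Starting from F:
  F + 2 semitones → G
  G + 2 semitones → A
  A + 1 semitone → Bb
  Bb + 2 semitones → C
  C + 2 semitones → D
  D + 2 semitones → E
  E + 1 semitone → F
Scale: F G A Bb C D E
Degree 4 = Bb


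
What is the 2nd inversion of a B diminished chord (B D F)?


Working:
Root position: B D F
2nd inversion: move root and 3rd up an octave
Bass note: F
Notes (bottom to top) = F B D


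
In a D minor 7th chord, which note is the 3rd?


Minor 7th chord = root + minor 3rd + perfect 5th + minor 7th
Seventh chords stack in thirds, so the letter names are D-F-A-C
Root: D
Minor 3rd above D: F
Perfect 5th above D: A
Minor 7th above D: C
The 3rd = F


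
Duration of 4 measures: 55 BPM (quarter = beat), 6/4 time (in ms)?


Step by step:
Quarter-note beat duration = 60000 / 55 ms
Beats per measure (6/4) = 6
One measure = 6 × 60000 / 55 = 360000 / 55 ms
4 measures = 4 × 360000 / 55 = 1440000 / 55
= 26181.8 ms


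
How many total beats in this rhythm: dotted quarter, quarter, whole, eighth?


Solution.
Beat values:
  dotted quarter = 1.5 beats
  quarter = 1 beat
  whole = 4 beats
  eighth = 0.5 beats
Sum = 1.5 + 1 + 4 + 0.5
= 7 beats


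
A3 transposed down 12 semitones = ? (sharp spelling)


Reasoning:
A3: chromatic position 9 in octave 3 → absolute = 3×12 + 9 = 45
Transpose down 12: 45 - 12 = 33
33 = 2×12 + 9 → A in octave 2
Result = A2
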